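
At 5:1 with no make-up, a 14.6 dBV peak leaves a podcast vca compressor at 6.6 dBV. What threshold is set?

Gain reduction = 14.6 − 6.6 = 8 dB; output overshoot = GR / (R − 1) = 8 / 4 = 2 dB.
Threshold = output − output overshoot = 6.6 − 2 = 4.6 dBV.

4.6 dBV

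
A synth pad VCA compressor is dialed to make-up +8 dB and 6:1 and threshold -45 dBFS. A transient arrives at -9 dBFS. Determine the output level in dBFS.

-31 dBFS

Overshoot: -9 − (-45) = 36 dB.
The 36 dB excess becomes 6 dB after 6:1 reduction.
Output = -45 + 6 = -39 dBFS; make-up adds 8 dB, giving -31 dBFS.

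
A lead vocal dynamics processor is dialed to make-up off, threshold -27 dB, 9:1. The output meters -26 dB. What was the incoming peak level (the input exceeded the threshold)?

The compressed level sits -26 − (-27) = 1 dB over threshold.
Before 9:1 compression the overshoot was 1 × 9 = 9 dB, so input = -27 + 9 = -18 dB.

-18 dB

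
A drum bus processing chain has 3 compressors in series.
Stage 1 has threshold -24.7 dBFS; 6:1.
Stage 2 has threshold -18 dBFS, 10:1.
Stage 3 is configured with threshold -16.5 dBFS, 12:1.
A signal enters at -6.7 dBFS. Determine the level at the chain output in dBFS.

-21.7 dBFS

Stage 1: -6.7 dBFS is 18 dB over -24.7 dBFS; at 6:1 that becomes 3 dB over, giving -21.7 dBFS.
Stage 2: below threshold (-21.7 ≤ -18); passes unchanged; output -21.7 dBFS.
Stage 3: -21.7 dBFS is at or below the -16.5 dBFS threshold — no compression; output -21.7 dBFS.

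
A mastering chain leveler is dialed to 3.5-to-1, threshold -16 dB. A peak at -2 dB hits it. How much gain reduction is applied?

Overshoot = -2 − (-16) = 14 dB.
After 3.5:1 compression the overshoot becomes 14/3.5 = 4 dB.
So the signal is attenuated by 14 − 4 = 10 dB.

10 dB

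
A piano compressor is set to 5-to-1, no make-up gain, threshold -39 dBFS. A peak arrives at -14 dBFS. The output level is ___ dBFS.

-34 dBFS

The input is 25 dB above the -39 dBFS threshold.
At 5:1 the overshoot is divided by 5, leaving 5 dB above threshold.
So the level is -39 + 5 = -34 dBFS.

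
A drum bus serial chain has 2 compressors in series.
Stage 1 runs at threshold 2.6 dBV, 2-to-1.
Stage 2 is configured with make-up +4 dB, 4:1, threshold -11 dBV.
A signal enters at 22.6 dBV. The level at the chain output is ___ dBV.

-1.1 dBV

Stage 1: 20 dB above 2.6 dBV, reduced 2:1 to 10 dB above → 12.6 dBV.
Stage 2: overshoot 23.6 dB → 23.6/4 = 5.9 dB → -5.1 dBV; +4 dB make-up → -1.1 dBV.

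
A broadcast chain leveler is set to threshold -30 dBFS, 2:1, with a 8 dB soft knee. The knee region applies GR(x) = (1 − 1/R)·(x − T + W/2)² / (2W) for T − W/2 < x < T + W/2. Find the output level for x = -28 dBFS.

x − T + W/2 = -28 − (-30) + 4 = 6.
GR = (1 − 1/2) × 6² / 16 = 0.5 × 36 / 16 = 1.125 dB.
Output = -28 − 1.125 = -29.125 dBFS.

-29.125 dBFS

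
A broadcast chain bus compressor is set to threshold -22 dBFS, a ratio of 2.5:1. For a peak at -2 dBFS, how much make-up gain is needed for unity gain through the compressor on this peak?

The peak compresses to -22 + 20/2.5 = -14 dBFS.
To reach -2 dBFS requires -2 − (-14) = 12 dB of make-up.

12 dB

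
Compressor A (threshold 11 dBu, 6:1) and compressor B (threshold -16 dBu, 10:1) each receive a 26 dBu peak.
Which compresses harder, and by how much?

A: overshoot 15 dB → output overshoot 2.5 dB → GR 12.5 dB.
B: overshoot 42 dB → output overshoot 4.2 dB → GR 37.8 dB.
B reduces 25.3 dB more.

B, by 25.3 dB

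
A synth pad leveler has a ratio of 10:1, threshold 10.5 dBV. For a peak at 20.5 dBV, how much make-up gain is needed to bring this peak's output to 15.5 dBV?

4 dB

Overshoot 10 dB → 10/10 = 1 dB after compression, so the compressed level is 10.5 + 1 = 11.5 dBV.
Make-up = target − compressed = 15.5 − 11.5 = 4 dB.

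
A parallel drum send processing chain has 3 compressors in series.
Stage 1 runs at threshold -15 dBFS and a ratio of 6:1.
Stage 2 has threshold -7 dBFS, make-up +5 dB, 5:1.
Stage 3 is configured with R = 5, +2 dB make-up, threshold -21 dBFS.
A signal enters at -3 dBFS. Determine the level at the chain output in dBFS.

-16.4 dBFS

Stage 1: 12 dB above -15 dBFS, reduced 6:1 to 2 dB above → -13 dBFS.
Stage 2: -13 dBFS ≤ -7 dBFS, so stage 2 doesn't engage; make-up brings it to -8 dBFS.
Stage 3: overshoot 13 dB → 13/5 = 2.6 dB → -18.4 dBFS; +2 dB make-up → -16.4 dBFS.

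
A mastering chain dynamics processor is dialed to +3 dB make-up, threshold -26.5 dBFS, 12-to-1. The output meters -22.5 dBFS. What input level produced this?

Before make-up, the level was -22.5 − 3 = -25.5 dBFS.
Post-compression overshoot = -25.5 − (-26.5) = 1 dB.
Input overshoot = R × output overshoot = 12 dB → input = -26.5 + 12 = -14.5 dBFS.

-14.5 dBFS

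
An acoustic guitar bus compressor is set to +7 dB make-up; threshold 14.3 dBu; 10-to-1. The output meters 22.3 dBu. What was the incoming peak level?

24.3 dBu

Before make-up, the level was 22.3 − 7 = 15.3 dBu.
Post-compression overshoot = 15.3 − 14.3 = 1 dB.
Input overshoot = R × output overshoot = 10 dB → input = 14.3 + 10 = 24.3 dBu.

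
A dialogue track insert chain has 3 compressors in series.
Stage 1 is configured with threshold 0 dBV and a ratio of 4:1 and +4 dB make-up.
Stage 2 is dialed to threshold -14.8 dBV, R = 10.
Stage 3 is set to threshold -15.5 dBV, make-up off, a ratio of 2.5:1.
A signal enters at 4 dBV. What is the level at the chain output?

Stage 1: 4 dB above 0 dBV, reduced 4:1 to 1 dB above → 1 dBV; +4 dB make-up → 5 dBV.
Stage 2: 5 dBV is 19.8 dB over -14.8 dBV; at 10:1 that becomes 1.98 dB over, giving -12.82 dBV.
Stage 3: overshoot 2.68 dB → 2.68/2.5 = 1.072 dB → -14.428 dBV.

-14.428 dBV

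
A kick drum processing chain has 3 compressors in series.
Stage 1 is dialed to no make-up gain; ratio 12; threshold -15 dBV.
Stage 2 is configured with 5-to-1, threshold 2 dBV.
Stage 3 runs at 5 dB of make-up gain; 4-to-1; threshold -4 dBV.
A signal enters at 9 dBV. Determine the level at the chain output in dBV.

Stage 1: overshoot 24 dB → 24/12 = 2 dB → -13 dBV.
Stage 2: below threshold (-13 ≤ 2); passes unchanged; output -13 dBV.
Stage 3: -13 dBV ≤ -4 dBV, so stage 3 doesn't engage; make-up brings it to -8 dBV.

-8 dBV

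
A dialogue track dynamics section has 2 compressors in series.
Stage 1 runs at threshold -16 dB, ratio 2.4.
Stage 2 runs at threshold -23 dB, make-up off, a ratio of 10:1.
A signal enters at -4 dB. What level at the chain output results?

-21.8 dB

Stage 1: overshoot 12 dB → 12/2.4 = 5 dB → -11 dB.
Stage 2: overshoot 12 dB → 12/10 = 1.2 dB → -21.8 dB.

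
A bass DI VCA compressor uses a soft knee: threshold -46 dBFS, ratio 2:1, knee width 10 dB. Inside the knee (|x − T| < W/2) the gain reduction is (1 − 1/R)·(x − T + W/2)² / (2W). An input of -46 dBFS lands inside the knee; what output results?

x − T + W/2 = -46 − (-46) + 5 = 5.
GR = (1 − 1/2) × 5² / 20 = 0.5 × 25 / 20 = 0.625 dB.
Output = -46 − 0.625 = -46.625 dBFS.

-46.625 dBFS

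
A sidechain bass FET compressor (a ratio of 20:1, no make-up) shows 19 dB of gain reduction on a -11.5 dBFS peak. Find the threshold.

Input is 20 dB above T (since output overshoot × R = input overshoot: (-30.5 − T)·20 = -11.5 − T gives T = -31.5 dBFS).
Check: -31.5 + (-11.5 − (-31.5))/20 = -31.5 + 1 = -30.5 dBFS. ✓

-31.5 dBFS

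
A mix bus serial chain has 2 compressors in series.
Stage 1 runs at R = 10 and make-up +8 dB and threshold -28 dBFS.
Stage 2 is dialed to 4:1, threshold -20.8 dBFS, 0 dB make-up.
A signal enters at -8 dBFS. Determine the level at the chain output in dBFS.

-20.1 dBFS

Stage 1: 20 dB above -28 dBFS, reduced 10:1 to 2 dB above → -26 dBFS; +8 dB make-up → -18 dBFS.
Stage 2: 2.8 dB above -20.8 dBFS, reduced 4:1 to 0.7 dB above → -20.1 dBFS.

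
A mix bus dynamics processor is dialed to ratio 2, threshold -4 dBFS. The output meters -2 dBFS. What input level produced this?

0 dBFS

That's 2 dB above the -4 dBFS threshold.
Before 2:1 compression the overshoot was 2 × 2 = 4 dB, so input = -4 + 4 = 0 dBFS.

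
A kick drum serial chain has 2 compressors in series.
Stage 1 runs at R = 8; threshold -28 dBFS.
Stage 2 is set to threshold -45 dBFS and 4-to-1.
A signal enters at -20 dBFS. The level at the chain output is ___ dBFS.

Stage 1: -20 dBFS is 8 dB over -28 dBFS; at 8:1 that becomes 1 dB over, giving -27 dBFS.
Stage 2: -27 dBFS is 18 dB over -45 dBFS; at 4:1 that becomes 4.5 dB over, giving -40.5 dBFS.

-40.5 dBFS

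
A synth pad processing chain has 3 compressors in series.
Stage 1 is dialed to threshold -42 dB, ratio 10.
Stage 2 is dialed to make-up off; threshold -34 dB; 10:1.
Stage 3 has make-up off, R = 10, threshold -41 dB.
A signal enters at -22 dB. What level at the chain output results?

-40.9 dB

Stage 1: 20 dB above -42 dB, reduced 10:1 to 2 dB above → -40 dB.
Stage 2: below threshold (-40 ≤ -34); passes unchanged; output -40 dB.
Stage 3: 1 dB above -41 dB, reduced 10:1 to 0.1 dB above → -40.9 dB.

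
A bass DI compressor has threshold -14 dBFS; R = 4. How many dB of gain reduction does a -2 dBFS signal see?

The signal is 12 dB above threshold.
After 4:1 compression the overshoot becomes 12/4 = 3 dB.
GR = overshoot in − overshoot out = 12 − 3 = 9 dB.

9 dB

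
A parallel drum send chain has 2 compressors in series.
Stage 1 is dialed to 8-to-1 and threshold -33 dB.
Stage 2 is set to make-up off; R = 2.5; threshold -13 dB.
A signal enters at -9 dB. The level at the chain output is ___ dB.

Stage 1: 24 dB above -33 dB, reduced 8:1 to 3 dB above → -30 dB.
Stage 2: -30 dB ≤ -13 dB, so stage 2 doesn't engage; output -30 dB.

-30 dB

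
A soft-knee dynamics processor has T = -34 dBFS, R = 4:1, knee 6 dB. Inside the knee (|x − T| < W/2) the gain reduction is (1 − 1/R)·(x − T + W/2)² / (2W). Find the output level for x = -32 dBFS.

-33.5625 dBFS

x − T + W/2 = -32 − (-34) + 3 = 5.
GR = (1 − 1/4) × 5² / 12 = 0.75 × 25 / 12 = 1.5625 dB.
Output = -32 − 1.5625 = -33.5625 dBFS.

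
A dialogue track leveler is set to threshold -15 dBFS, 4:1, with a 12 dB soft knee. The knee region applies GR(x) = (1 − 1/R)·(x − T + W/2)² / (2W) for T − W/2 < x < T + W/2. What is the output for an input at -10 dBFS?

x − T + W/2 = -10 − (-15) + 6 = 11.
GR = (1 − 1/4) × 11² / 24 = 0.75 × 121 / 24 = 3.78125 dB.
Output = -10 − 3.78125 = -13.78125 dBFS.

-13.78125 dBFS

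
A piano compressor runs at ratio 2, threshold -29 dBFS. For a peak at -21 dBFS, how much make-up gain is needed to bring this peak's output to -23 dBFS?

Overshoot 8 dB → 8/2 = 4 dB after compression, so the compressed level is -29 + 4 = -25 dBFS.
Make-up = target − compressed = -23 − (-25) = 2 dB.

2 dB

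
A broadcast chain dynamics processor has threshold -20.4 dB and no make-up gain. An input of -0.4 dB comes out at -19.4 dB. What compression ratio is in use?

Input overshoot = -0.4 − (-20.4) = 20 dB; output overshoot = -19.4 − (-20.4) = 1 dB.
Ratio = 20 / 1 = 20.

20:1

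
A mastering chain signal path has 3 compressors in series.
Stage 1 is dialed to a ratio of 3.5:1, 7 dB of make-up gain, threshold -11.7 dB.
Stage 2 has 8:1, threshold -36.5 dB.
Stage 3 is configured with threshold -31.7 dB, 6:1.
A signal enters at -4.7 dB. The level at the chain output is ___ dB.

Stage 1: -4.7 dB is 7 dB over -11.7 dB; at 3.5:1 that becomes 2 dB over, giving -9.7 dB; +7 dB make-up → -2.7 dB.
Stage 2: -2.7 dB is 33.8 dB over -36.5 dB; at 8:1 that becomes 4.225 dB over, giving -32.275 dB.
Stage 3: below threshold (-32.275 ≤ -31.7); passes unchanged; output -32.275 dB.

-32.275 dB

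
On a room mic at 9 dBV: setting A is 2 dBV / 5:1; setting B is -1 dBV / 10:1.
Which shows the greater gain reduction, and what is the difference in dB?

B, by 3.4 dB

A: overshoot 7 dB → output overshoot 1.4 dB → GR 5.6 dB.
B: overshoot 10 dB → output overshoot 1 dB → GR 9 dB.
B applies 3.4 dB more gain reduction.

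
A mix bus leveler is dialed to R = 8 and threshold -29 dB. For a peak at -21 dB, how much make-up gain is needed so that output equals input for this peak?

7 dB

Overshoot 8 dB → 8/8 = 1 dB after compression, so the compressed level is -29 + 1 = -28 dB.
Make-up = target − compressed = -21 − (-28) = 7 dB.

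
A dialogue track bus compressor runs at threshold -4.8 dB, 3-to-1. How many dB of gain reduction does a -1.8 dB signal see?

2 dB

The signal is 3 dB above threshold.
After 3:1 compression the overshoot becomes 3/3 = 1 dB.
Gain reduction = 3 − 1 = 2 dB.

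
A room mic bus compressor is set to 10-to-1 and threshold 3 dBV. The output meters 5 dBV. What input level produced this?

23 dBV

The compressed level sits 5 − 3 = 2 dB over threshold.
Before 10:1 compression the overshoot was 2 × 10 = 20 dB, so input = 3 + 20 = 23 dBV.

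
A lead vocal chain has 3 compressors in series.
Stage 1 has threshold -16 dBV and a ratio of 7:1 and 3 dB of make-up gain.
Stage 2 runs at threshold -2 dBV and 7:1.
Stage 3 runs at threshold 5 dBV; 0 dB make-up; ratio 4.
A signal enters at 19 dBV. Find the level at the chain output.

Stage 1: overshoot 35 dB → 35/7 = 5 dB → -11 dBV; +3 dB make-up → -8 dBV.
Stage 2: below threshold (-8 ≤ -2); passes unchanged; output -8 dBV.
Stage 3: below threshold (-8 ≤ 5); passes unchanged; output -8 dBV.

-8 dBV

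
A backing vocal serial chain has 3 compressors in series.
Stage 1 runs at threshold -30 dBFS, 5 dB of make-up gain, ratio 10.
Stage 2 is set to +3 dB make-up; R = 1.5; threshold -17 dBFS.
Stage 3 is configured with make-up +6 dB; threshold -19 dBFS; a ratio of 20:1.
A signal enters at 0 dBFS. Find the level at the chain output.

-13 dBFS

Stage 1: 30 dB above -30 dBFS, reduced 10:1 to 3 dB above → -27 dBFS; +5 dB make-up → -22 dBFS.
Stage 2: -22 dBFS is at or below the -17 dBFS threshold — no compression; make-up brings it to -19 dBFS.
Stage 3: -19 dBFS is at or below the -19 dBFS threshold — no compression; make-up brings it to -13 dBFS.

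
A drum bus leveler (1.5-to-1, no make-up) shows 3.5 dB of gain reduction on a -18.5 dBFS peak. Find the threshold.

-29 dBFS

Let T be the threshold. Output overshoot = (input overshoot)/R, so -22 − T = (-18.5 − T)/1.5.
1.5·(-22 − T) = -18.5 − T → 0.5·T = -33 − (-18.5) = -14.5.
T = -14.5/0.5 = -29 dBFS.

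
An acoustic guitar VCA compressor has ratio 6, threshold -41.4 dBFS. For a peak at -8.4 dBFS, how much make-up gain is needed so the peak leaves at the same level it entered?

27.5 dB

Overshoot 33 dB → 33/6 = 5.5 dB after compression, so the compressed level is -41.4 + 5.5 = -35.9 dBFS.
Make-up = target − compressed = -8.4 − (-35.9) = 27.5 dB.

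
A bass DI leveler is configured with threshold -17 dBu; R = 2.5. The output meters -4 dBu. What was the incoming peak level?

15.5 dBu

The compressed level sits -4 − (-17) = 13 dB over threshold.
Input overshoot = R × output overshoot = 32.5 dB → input = -17 + 32.5 = 15.5 dBu.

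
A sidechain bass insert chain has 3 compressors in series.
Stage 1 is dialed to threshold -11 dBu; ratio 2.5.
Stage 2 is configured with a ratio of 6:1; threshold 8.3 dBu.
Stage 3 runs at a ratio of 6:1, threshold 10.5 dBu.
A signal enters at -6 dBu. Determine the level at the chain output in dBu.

-9 dBu

Stage 1: 5 dB above -11 dBu, reduced 2.5:1 to 2 dB above → -9 dBu.
Stage 2: -9 dBu ≤ 8.3 dBu, so stage 2 doesn't engage; output -9 dBu.
Stage 3: -9 dBu is at or below the 10.5 dBu threshold — no compression; output -9 dBu.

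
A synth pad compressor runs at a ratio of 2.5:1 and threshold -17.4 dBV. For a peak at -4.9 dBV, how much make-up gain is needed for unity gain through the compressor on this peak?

Without make-up, output = threshold + overshoot/2.5 = -17.4 + 5 = -12.4 dBV.
Gap to target: 7.5 dB.

7.5 dB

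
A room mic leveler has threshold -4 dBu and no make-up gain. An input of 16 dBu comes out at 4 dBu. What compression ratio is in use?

Input overshoot = 16 − (-4) = 20 dB; output overshoot = 4 − (-4) = 8 dB.
Ratio = 20 / 8 = 2.5.

2.5:1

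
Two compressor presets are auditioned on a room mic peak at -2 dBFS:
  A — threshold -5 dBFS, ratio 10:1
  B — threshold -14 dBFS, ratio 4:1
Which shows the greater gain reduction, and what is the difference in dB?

A: GR = 3 − 3/10 = 2.7 dB.
B: GR = 12 − 12/4 = 9 dB.
Difference: 6.3 dB in favour of B.

B, by 6.3 dB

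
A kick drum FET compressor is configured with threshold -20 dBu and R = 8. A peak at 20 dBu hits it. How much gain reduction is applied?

35 dB

Overshoot = 20 − (-20) = 40 dB.
A 8:1 ratio leaves 5 dB of that excess.
So the signal is attenuated by 40 − 5 = 35 dB.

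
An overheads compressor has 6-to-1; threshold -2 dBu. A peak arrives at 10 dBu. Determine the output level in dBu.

0 dBu

The input is 12 dB above the -2 dBu threshold.
6:1 compression reduces that to 12/6 = 2 dB over.
So the level is -2 + 2 = 0 dBu.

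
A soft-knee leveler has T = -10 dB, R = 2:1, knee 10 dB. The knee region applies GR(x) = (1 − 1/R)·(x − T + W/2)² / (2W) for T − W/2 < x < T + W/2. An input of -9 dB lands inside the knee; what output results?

-9.9 dB

x − T + W/2 = -9 − (-10) + 5 = 6.
GR = (1 − 1/2) × 6² / 20 = 0.5 × 36 / 20 = 0.9 dB.
Output = -9 − 0.9 = -9.9 dB.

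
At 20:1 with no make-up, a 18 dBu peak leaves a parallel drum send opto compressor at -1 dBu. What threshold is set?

-2 dBu

Gain reduction = 18 − (-1) = 19 dB; output overshoot = GR / (R − 1) = 19 / 19 = 1 dB.
Threshold = output − output overshoot = -1 − 1 = -2 dBu.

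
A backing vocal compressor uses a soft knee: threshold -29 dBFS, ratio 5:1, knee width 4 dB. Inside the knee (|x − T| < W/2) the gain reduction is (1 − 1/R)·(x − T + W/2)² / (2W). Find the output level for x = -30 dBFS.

x − T + W/2 = -30 − (-29) + 2 = 1.
GR = (1 − 1/5) × 1² / 8 = 0.8 × 1 / 8 = 0.1 dB.
Output = -30 − 0.1 = -30.1 dBFS.

-30.1 dBFS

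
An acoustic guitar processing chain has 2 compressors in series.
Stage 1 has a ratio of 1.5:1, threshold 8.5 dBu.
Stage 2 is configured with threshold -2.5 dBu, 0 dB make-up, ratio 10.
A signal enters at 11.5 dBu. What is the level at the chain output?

Stage 1: 11.5 dBu is 3 dB over 8.5 dBu; at 1.5:1 that becomes 2 dB over, giving 10.5 dBu.
Stage 2: 10.5 dBu is 13 dB over -2.5 dBu; at 10:1 that becomes 1.3 dB over, giving -1.2 dBu.

-1.2 dBu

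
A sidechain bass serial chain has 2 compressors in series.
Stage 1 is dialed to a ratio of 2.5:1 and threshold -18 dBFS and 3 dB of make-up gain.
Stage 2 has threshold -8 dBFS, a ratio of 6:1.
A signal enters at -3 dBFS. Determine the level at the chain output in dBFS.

-9 dBFS

Stage 1: overshoot 15 dB → 15/2.5 = 6 dB → -12 dBFS; +3 dB make-up → -9 dBFS.
Stage 2: -9 dBFS ≤ -8 dBFS, so stage 2 doesn't engage; output -9 dBFS.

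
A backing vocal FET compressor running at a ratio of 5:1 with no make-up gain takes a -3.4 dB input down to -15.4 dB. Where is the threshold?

-18.4 dB

Gain reduction = -3.4 − (-15.4) = 12 dB; output overshoot = GR / (R − 1) = 12 / 4 = 3 dB.
Threshold = output − output overshoot = -15.4 − 3 = -18.4 dB.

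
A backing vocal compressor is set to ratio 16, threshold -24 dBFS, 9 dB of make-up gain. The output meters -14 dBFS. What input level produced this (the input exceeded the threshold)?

-8 dBFS

Before make-up, the level was -14 − 9 = -23 dBFS.
That's 1 dB above the -24 dBFS threshold.
Before 16:1 compression the overshoot was 1 × 16 = 16 dB, so input = -24 + 16 = -8 dBFS.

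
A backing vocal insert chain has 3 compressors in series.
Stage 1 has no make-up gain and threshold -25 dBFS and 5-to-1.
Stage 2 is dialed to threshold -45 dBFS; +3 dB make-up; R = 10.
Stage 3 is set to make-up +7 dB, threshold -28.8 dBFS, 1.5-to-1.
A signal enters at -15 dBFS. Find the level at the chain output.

Stage 1: overshoot 10 dB → 10/5 = 2 dB → -23 dBFS.
Stage 2: overshoot 22 dB → 22/10 = 2.2 dB → -42.8 dBFS; +3 dB make-up → -39.8 dBFS.
Stage 3: -39.8 dBFS is at or below the -28.8 dBFS threshold — no compression; make-up brings it to -32.8 dBFS.

-32.8 dBFS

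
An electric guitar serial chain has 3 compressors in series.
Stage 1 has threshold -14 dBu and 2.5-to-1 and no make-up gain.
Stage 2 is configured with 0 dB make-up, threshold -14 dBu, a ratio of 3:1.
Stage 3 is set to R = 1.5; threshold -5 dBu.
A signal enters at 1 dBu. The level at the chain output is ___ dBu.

Stage 1: 1 dBu is 15 dB over -14 dBu; at 2.5:1 that becomes 6 dB over, giving -8 dBu.
Stage 2: 6 dB above -14 dBu, reduced 3:1 to 2 dB above → -12 dBu.
Stage 3: below threshold (-12 ≤ -5); passes unchanged; output -12 dBu.

-12 dBu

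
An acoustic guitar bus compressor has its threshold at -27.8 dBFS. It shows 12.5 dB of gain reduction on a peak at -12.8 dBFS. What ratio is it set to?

Input overshoot = -12.8 − (-27.8) = 15 dB.
Output overshoot = 15 − 12.5 = 2.5 dB.
Ratio = input overshoot / output overshoot = 15 / 2.5 = 6.

6:1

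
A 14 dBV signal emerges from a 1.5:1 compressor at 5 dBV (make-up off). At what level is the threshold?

Input is 27 dB above T (since output overshoot × R = input overshoot: (5 − T)·1.5 = 14 − T gives T = -13 dBV).
Check: -13 + (14 − (-13))/1.5 = -13 + 18 = 5 dBV. ✓

-13 dBV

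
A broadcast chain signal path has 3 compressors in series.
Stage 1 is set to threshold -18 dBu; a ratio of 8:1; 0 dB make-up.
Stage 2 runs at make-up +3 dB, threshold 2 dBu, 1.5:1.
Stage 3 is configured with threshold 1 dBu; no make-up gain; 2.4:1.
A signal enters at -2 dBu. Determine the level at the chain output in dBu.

Stage 1: overshoot 16 dB → 16/8 = 2 dB → -16 dBu.
Stage 2: -16 dBu ≤ 2 dBu, so stage 2 doesn't engage; make-up brings it to -13 dBu.
Stage 3: below threshold (-13 ≤ 1); passes unchanged; output -13 dBu.

-13 dBu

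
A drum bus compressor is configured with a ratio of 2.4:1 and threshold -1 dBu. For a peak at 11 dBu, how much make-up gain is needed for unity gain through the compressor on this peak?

7 dB

The peak compresses to -1 + 12/2.4 = 4 dBu.
To reach 11 dBu requires 11 − 4 = 7 dB of make-up.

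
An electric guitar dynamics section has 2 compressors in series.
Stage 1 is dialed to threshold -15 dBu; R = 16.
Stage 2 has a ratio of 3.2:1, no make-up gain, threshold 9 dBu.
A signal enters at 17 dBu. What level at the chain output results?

Stage 1: 17 dBu is 32 dB over -15 dBu; at 16:1 that becomes 2 dB over, giving -13 dBu.
Stage 2: -13 dBu is at or below the 9 dBu threshold — no compression; output -13 dBu.

-13 dBu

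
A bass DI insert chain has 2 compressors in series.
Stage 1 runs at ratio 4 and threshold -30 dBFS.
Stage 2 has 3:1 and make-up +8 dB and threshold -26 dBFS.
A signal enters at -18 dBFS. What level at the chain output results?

-19 dBFS

Stage 1: overshoot 12 dB → 12/4 = 3 dB → -27 dBFS.
Stage 2: below threshold (-27 ≤ -26); passes unchanged; make-up brings it to -19 dBFS.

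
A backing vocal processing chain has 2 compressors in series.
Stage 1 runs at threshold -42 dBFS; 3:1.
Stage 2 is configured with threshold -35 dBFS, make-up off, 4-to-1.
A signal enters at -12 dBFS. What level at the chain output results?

-34.25 dBFS

Stage 1: 30 dB above -42 dBFS, reduced 3:1 to 10 dB above → -32 dBFS.
Stage 2: -32 dBFS is 3 dB over -35 dBFS; at 4:1 that becomes 0.75 dB over, giving -34.25 dBFS.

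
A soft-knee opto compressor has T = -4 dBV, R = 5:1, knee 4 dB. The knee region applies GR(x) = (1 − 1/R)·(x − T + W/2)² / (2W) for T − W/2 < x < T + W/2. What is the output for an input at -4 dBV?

-4.4 dBV

x − T + W/2 = -4 − (-4) + 2 = 2.
GR = (1 − 1/5) × 2² / 8 = 0.8 × 4 / 8 = 0.4 dB.
Output = -4 − 0.4 = -4.4 dBV.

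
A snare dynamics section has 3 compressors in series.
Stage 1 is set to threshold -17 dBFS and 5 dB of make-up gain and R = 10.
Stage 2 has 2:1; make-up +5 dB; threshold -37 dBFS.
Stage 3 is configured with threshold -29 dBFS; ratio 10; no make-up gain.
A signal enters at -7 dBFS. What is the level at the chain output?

Stage 1: -7 dBFS is 10 dB over -17 dBFS; at 10:1 that becomes 1 dB over, giving -16 dBFS; +5 dB make-up → -11 dBFS.
Stage 2: -11 dBFS is 26 dB over -37 dBFS; at 2:1 that becomes 13 dB over, giving -24 dBFS; +5 dB make-up → -19 dBFS.
Stage 3: 10 dB above -29 dBFS, reduced 10:1 to 1 dB above → -28 dBFS.

-28 dBFS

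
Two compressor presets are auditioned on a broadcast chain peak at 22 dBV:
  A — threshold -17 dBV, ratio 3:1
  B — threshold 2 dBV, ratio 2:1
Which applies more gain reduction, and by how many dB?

A: GR = 39 − 39/3 = 26 dB.
B: GR = 20 − 20/2 = 10 dB.
Difference: 16 dB in favour of A.

A, by 16 dB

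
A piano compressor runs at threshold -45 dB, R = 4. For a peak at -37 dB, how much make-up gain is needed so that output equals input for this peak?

6 dB

Without make-up, output = threshold + overshoot/4 = -45 + 2 = -43 dB.
Gap to target: 6 dB.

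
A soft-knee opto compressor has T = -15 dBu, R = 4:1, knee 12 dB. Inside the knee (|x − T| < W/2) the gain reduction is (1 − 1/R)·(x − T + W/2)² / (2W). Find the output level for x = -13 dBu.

-15 dBu

x − T + W/2 = -13 − (-15) + 6 = 8.
GR = (1 − 1/4) × 8² / 24 = 0.75 × 64 / 24 = 2 dB.
Output = -13 − 2 = -15 dBu.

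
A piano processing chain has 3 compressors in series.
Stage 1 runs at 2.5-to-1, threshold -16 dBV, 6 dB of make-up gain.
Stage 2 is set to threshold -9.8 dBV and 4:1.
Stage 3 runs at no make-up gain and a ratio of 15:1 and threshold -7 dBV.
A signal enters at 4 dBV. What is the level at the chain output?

-7.85 dBV

Stage 1: 20 dB above -16 dBV, reduced 2.5:1 to 8 dB above → -8 dBV; +6 dB make-up → -2 dBV.
Stage 2: -2 dBV is 7.8 dB over -9.8 dBV; at 4:1 that becomes 1.95 dB over, giving -7.85 dBV.
Stage 3: below threshold (-7.85 ≤ -7); passes unchanged; output -7.85 dBV.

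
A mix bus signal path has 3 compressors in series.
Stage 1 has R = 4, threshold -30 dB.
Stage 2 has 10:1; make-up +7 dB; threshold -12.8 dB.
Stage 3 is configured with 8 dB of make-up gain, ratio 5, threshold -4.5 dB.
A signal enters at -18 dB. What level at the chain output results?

-12 dB

Stage 1: overshoot 12 dB → 12/4 = 3 dB → -27 dB.
Stage 2: below threshold (-27 ≤ -12.8); passes unchanged; make-up brings it to -20 dB.
Stage 3: below threshold (-20 ≤ -4.5); passes unchanged; make-up brings it to -12 dB.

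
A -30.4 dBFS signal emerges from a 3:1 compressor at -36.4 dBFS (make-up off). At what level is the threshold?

-39.4 dBFS

Let T be the threshold. Output overshoot = (input overshoot)/R, so -36.4 − T = (-30.4 − T)/3.
3·(-36.4 − T) = -30.4 − T → 2·T = -109.2 − (-30.4) = -78.8.
T = -78.8/2 = -39.4 dBFS.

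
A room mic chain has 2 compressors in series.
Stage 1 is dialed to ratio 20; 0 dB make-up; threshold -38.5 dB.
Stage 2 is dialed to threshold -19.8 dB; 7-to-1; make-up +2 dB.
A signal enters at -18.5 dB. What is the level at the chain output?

Stage 1: overshoot 20 dB → 20/20 = 1 dB → -37.5 dB.
Stage 2: below threshold (-37.5 ≤ -19.8); passes unchanged; make-up brings it to -35.5 dB.

-35.5 dB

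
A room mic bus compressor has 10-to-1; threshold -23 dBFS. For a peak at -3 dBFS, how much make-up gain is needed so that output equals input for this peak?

18 dB

Without make-up, output = threshold + overshoot/10 = -23 + 2 = -21 dBFS.
Gap to target: 18 dB.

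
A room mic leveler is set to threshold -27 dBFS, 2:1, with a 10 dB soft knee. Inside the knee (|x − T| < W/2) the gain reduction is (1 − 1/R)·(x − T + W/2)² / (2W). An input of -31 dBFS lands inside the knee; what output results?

x − T + W/2 = -31 − (-27) + 5 = 1.
GR = (1 − 1/2) × 1² / 20 = 0.5 × 1 / 20 = 0.025 dB.
Output = -31 − 0.025 = -31.025 dBFS.

-31.025 dBFS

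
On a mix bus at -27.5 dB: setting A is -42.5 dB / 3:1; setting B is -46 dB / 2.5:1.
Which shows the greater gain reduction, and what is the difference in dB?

B, by 1.1 dB

A: GR = 15 − 15/3 = 10 dB.
B: GR = 18.5 − 18.5/2.5 = 11.1 dB.
B reduces 1.1 dB more.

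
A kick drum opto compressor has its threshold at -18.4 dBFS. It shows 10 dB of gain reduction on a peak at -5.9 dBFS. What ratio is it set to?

Input overshoot = -5.9 − (-18.4) = 12.5 dB.
Output overshoot = 12.5 − 10 = 2.5 dB.
Ratio = input overshoot / output overshoot = 12.5 / 2.5 = 5.

5:1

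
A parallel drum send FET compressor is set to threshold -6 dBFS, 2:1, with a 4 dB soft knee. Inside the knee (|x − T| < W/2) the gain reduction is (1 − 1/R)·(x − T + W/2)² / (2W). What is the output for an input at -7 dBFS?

x − T + W/2 = -7 − (-6) + 2 = 1.
GR = (1 − 1/2) × 1² / 8 = 0.5 × 1 / 8 = 0.0625 dB.
Output = -7 − 0.0625 = -7.0625 dBFS.

-7.0625 dBFS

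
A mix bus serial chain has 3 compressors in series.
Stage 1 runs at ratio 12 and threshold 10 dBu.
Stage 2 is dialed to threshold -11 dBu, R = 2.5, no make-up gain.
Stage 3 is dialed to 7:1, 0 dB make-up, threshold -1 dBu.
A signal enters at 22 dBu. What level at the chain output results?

-2.2 dBu

Stage 1: overshoot 12 dB → 12/12 = 1 dB → 11 dBu.
Stage 2: 11 dBu is 22 dB over -11 dBu; at 2.5:1 that becomes 8.8 dB over, giving -2.2 dBu.
Stage 3: below threshold (-2.2 ≤ -1); passes unchanged; output -2.2 dBu.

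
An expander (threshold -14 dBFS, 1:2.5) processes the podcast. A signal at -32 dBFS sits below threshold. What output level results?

Undershoot = (-14) − (-32) = 18 dB.
At 1:2.5, that expands to 45 dB under threshold.
Output = -14 − 45 = -59 dBFS.

-59 dBFS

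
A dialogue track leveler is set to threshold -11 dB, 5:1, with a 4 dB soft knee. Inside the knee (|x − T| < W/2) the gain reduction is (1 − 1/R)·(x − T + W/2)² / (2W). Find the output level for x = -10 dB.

x − T + W/2 = -10 − (-11) + 2 = 3.
GR = (1 − 1/5) × 3² / 8 = 0.8 × 9 / 8 = 0.9 dB.
Output = -10 − 0.9 = -10.9 dB.

-10.9 dB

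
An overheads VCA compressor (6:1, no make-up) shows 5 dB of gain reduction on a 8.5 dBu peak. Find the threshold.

Gain reduction = 8.5 − 3.5 = 5 dB; output overshoot = GR / (R − 1) = 5 / 5 = 1 dB.
Threshold = output − output overshoot = 3.5 − 1 = 2.5 dBu.

2.5 dBu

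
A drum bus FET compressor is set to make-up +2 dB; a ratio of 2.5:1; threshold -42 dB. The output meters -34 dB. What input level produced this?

Remove make-up: -34 − 2 = -36 dB.
The compressed level sits -36 − (-42) = 6 dB over threshold.
Undo the ratio: input overshoot = 6 × 2.5 = 15 dB, giving input = -27 dB.

-27 dB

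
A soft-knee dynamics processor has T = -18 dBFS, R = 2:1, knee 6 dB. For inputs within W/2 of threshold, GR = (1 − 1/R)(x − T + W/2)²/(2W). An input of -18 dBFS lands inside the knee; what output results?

x − T + W/2 = -18 − (-18) + 3 = 3.
GR = (1 − 1/2) × 3² / 12 = 0.5 × 9 / 12 = 0.375 dB.
Output = -18 − 0.375 = -18.375 dBFS.

-18.375 dBFS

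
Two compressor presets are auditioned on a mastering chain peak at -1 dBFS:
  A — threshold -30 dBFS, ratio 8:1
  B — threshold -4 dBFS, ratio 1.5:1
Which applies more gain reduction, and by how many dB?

A, by 24.375 dB

A: overshoot 29 dB → output overshoot 3.625 dB → GR 25.375 dB.
B: overshoot 3 dB → output overshoot 2 dB → GR 1 dB.
Difference: 24.375 dB in favour of A.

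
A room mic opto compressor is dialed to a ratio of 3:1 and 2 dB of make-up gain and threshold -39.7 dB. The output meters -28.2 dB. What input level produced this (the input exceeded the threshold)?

-11.2 dB

Remove make-up: -28.2 − 2 = -30.2 dB.
Post-compression overshoot = -30.2 − (-39.7) = 9.5 dB.
Input overshoot = R × output overshoot = 28.5 dB → input = -39.7 + 28.5 = -11.2 dB.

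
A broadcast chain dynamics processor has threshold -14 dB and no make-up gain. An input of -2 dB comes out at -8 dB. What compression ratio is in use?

2:1

Input overshoot = -2 − (-14) = 12 dB; output overshoot = -8 − (-14) = 6 dB.
Ratio = 12 / 6 = 2.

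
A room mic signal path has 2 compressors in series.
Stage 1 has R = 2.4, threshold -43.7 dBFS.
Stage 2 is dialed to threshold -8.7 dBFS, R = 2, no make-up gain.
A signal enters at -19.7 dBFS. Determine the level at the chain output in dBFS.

-33.7 dBFS

Stage 1: -19.7 dBFS is 24 dB over -43.7 dBFS; at 2.4:1 that becomes 10 dB over, giving -33.7 dBFS.
Stage 2: below threshold (-33.7 ≤ -8.7); passes unchanged; output -33.7 dBFS.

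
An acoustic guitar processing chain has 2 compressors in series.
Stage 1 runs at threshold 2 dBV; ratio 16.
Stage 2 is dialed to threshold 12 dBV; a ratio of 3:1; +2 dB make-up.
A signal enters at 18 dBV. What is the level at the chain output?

5 dBV

Stage 1: overshoot 16 dB → 16/16 = 1 dB → 3 dBV.
Stage 2: below threshold (3 ≤ 12); passes unchanged; make-up brings it to 5 dBV.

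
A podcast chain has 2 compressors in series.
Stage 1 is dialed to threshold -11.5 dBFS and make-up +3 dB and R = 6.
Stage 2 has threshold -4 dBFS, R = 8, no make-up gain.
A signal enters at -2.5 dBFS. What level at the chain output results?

-7 dBFS

Stage 1: 9 dB above -11.5 dBFS, reduced 6:1 to 1.5 dB above → -10 dBFS; +3 dB make-up → -7 dBFS.
Stage 2: -7 dBFS ≤ -4 dBFS, so stage 2 doesn't engage; output -7 dBFS.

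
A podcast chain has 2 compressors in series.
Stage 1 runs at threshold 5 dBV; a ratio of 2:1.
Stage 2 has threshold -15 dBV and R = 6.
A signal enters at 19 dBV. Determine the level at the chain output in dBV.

-10.5 dBV

Stage 1: 19 dBV is 14 dB over 5 dBV; at 2:1 that becomes 7 dB over, giving 12 dBV.
Stage 2: 27 dB above -15 dBV, reduced 6:1 to 4.5 dB above → -10.5 dBV.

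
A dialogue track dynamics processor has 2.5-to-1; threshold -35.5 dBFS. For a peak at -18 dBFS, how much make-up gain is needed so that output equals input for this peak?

10.5 dB

Overshoot 17.5 dB → 17.5/2.5 = 7 dB after compression, so the compressed level is -35.5 + 7 = -28.5 dBFS.
Make-up = target − compressed = -18 − (-28.5) = 10.5 dB.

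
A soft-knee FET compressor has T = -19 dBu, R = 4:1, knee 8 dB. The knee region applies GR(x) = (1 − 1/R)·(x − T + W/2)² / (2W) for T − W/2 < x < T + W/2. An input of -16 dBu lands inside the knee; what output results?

x − T + W/2 = -16 − (-19) + 4 = 7.
GR = (1 − 1/4) × 7² / 16 = 0.75 × 49 / 16 = 2.296875 dB.
Output = -16 − 2.296875 = -18.296875 dBu.

-18.296875 dBu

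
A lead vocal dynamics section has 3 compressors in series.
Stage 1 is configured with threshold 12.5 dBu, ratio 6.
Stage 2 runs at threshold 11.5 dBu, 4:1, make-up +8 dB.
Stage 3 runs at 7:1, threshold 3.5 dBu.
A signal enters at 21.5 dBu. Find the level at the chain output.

5.875 dBu

Stage 1: 21.5 dBu is 9 dB over 12.5 dBu; at 6:1 that becomes 1.5 dB over, giving 14 dBu.
Stage 2: 14 dBu is 2.5 dB over 11.5 dBu; at 4:1 that becomes 0.625 dB over, giving 12.125 dBu; +8 dB make-up → 20.125 dBu.
Stage 3: overshoot 16.625 dB → 16.625/7 = 2.375 dB → 5.875 dBu.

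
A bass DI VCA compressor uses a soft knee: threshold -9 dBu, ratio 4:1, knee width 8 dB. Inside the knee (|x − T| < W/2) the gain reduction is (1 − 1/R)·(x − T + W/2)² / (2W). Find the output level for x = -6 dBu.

x − T + W/2 = -6 − (-9) + 4 = 7.
GR = (1 − 1/4) × 7² / 16 = 0.75 × 49 / 16 = 2.296875 dB.
Output = -6 − 2.296875 = -8.296875 dBu.

-8.296875 dBu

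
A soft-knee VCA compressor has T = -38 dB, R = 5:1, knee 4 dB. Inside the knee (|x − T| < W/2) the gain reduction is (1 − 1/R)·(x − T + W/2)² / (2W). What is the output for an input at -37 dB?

-37.9 dB

x − T + W/2 = -37 − (-38) + 2 = 3.
GR = (1 − 1/5) × 3² / 8 = 0.8 × 9 / 8 = 0.9 dB.
Output = -37 − 0.9 = -37.9 dB.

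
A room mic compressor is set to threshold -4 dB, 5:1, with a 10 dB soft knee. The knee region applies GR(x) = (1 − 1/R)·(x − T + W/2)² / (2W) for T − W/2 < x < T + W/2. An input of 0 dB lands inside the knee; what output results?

x − T + W/2 = 0 − (-4) + 5 = 9.
GR = (1 − 1/5) × 9² / 20 = 0.8 × 81 / 20 = 3.24 dB.
Output = 0 − 3.24 = -3.24 dB.

-3.24 dB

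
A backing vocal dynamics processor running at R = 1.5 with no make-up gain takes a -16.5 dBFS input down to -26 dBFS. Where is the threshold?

Gain reduction = -16.5 − (-26) = 9.5 dB; output overshoot = GR / (R − 1) = 9.5 / 0.5 = 19 dB.
Threshold = output − output overshoot = -26 − 19 = -45 dBFS.

-45 dBFS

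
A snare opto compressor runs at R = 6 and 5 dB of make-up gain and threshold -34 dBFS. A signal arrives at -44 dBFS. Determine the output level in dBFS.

-39 dBFS

-44 dBFS is 10 dB below the -34 dBFS threshold, so no gain reduction is applied.
Make-up gain adds 5 dB: -44 + 5 = -39 dBFS.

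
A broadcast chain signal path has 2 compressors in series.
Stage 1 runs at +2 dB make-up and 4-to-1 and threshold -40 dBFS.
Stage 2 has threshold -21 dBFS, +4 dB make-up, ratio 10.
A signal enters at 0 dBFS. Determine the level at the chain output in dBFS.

Stage 1: 40 dB above -40 dBFS, reduced 4:1 to 10 dB above → -30 dBFS; +2 dB make-up → -28 dBFS.
Stage 2: -28 dBFS ≤ -21 dBFS, so stage 2 doesn't engage; make-up brings it to -24 dBFS.

-24 dBFS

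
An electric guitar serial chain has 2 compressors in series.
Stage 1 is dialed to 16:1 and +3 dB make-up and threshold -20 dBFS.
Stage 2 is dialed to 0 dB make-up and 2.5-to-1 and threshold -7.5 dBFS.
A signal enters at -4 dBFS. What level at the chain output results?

Stage 1: -4 dBFS is 16 dB over -20 dBFS; at 16:1 that becomes 1 dB over, giving -19 dBFS; +3 dB make-up → -16 dBFS.
Stage 2: -16 dBFS is at or below the -7.5 dBFS threshold — no compression; output -16 dBFS.

-16 dBFS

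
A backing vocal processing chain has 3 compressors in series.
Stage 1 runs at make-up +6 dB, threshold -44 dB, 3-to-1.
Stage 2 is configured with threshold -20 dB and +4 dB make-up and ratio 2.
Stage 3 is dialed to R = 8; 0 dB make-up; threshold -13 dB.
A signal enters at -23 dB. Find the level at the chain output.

-27 dB

Stage 1: overshoot 21 dB → 21/3 = 7 dB → -37 dB; +6 dB make-up → -31 dB.
Stage 2: -31 dB is at or below the -20 dB threshold — no compression; make-up brings it to -27 dB.
Stage 3: -27 dB is at or below the -13 dB threshold — no compression; output -27 dB.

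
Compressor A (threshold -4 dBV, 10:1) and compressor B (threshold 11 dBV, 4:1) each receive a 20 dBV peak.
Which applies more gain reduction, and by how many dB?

A: 24 dB over, compressed to 2.4 dB over, so 21.6 dB of GR.
B: 9 dB over, compressed to 2.25 dB over, so 6.75 dB of GR.
Difference: 14.85 dB in favour of A.

A, by 14.85 dB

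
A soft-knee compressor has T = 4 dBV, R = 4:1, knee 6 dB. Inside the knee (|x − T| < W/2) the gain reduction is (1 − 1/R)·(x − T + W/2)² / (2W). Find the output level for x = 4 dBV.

3.4375 dBV

x − T + W/2 = 4 − 4 + 3 = 3.
GR = (1 − 1/4) × 3² / 12 = 0.75 × 9 / 12 = 0.5625 dB.
Output = 4 − 0.5625 = 3.4375 dBV.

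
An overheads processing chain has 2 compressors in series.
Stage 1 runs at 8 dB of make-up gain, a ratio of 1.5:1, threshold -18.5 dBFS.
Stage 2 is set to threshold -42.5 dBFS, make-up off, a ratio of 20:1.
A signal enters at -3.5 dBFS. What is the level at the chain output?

Stage 1: overshoot 15 dB → 15/1.5 = 10 dB → -8.5 dBFS; +8 dB make-up → -0.5 dBFS.
Stage 2: overshoot 42 dB → 42/20 = 2.1 dB → -40.4 dBFS.

-40.4 dBFS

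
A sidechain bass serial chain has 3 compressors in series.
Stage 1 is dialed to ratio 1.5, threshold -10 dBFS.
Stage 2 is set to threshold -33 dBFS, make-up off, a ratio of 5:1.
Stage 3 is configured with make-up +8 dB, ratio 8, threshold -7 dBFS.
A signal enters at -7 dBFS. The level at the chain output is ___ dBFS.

Stage 1: -7 dBFS is 3 dB over -10 dBFS; at 1.5:1 that becomes 2 dB over, giving -8 dBFS.
Stage 2: 25 dB above -33 dBFS, reduced 5:1 to 5 dB above → -28 dBFS.
Stage 3: below threshold (-28 ≤ -7); passes unchanged; make-up brings it to -20 dBFS.

-20 dBFS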